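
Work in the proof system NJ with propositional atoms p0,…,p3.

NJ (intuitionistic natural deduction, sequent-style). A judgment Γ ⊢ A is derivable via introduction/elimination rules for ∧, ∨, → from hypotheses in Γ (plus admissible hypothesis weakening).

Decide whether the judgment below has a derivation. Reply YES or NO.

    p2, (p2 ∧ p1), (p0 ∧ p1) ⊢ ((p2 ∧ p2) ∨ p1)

Derivation trace:
[∨I₁] p2, (p2 ∧ p1), (p0 ∧ p1) ⊢ ((p2 ∧ p2) ∨ p1)
  [Wk] p2, (p2 ∧ p1), (p0 ∧ p1) ⊢ (p2 ∧ p2)
    [∧I] p2, (p2 ∧ p1) ⊢ (p2 ∧ p2)
      [Ax] p2 ⊢ p2
      [Wk] p2, (p2 ∧ p1) ⊢ p2
        [Ax] p2 ⊢ p2

Result: YES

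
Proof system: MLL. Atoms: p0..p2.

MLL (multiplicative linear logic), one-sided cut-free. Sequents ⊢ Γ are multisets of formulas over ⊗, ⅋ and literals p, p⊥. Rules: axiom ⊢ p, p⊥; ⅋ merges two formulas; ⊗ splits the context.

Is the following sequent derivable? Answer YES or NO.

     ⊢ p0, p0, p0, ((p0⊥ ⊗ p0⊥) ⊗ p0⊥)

Proof tree:
[⊗]  ⊢ p0, p0, p0, ((p0⊥ ⊗ p0⊥) ⊗ p0⊥)
  [⊗]  ⊢ p0, p0, (p0⊥ ⊗ p0⊥)
    [Ax]  ⊢ p0, p0⊥
    [Ax]  ⊢ p0, p0⊥
  [Ax]  ⊢ p0, p0⊥

Result: YES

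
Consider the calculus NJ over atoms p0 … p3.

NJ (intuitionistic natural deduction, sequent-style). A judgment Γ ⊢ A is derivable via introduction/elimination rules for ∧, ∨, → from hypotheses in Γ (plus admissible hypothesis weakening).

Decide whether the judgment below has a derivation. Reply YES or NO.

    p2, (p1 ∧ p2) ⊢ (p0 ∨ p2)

Derivation (root first):
[Wk] p2, (p1 ∧ p2) ⊢ (p0 ∨ p2)
  [∨I₂] p2 ⊢ (p0 ∨ p2)
    [Ax] p2 ⊢ p2

Result: YES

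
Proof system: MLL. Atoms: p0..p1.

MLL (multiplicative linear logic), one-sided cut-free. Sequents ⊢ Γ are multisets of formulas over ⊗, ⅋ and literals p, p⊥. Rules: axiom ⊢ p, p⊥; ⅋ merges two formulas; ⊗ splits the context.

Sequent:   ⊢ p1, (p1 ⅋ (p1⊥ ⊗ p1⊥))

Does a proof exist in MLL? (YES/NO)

Derivation (root first):
[⅋]  ⊢ p1, (p1 ⅋ (p1⊥ ⊗ p1⊥))
  [⊗]  ⊢ p1, p1, (p1⊥ ⊗ p1⊥)
    [Ax]  ⊢ p1, p1⊥
    [Ax]  ⊢ p1, p1⊥

Result: YES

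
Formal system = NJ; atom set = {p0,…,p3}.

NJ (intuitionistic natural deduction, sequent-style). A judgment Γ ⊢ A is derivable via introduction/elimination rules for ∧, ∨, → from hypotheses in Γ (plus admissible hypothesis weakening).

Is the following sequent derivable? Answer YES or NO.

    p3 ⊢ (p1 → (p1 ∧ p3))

Proof tree:
[→I] p3 ⊢ (p1 → (p1 ∧ p3))
  [∧I] p1, p3 ⊢ (p1 ∧ p3)
    [Ax] p1 ⊢ p1
    [Ax] p3 ⊢ p3

Result: YES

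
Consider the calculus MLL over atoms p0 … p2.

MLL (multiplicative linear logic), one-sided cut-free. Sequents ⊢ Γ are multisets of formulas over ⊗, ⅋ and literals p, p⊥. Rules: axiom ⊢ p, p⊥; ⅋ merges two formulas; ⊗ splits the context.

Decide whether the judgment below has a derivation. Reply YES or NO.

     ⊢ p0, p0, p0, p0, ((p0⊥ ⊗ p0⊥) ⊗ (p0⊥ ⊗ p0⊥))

Derivation trace:
[⊗]  ⊢ p0, p0, p0, p0, ((p0⊥ ⊗ p0⊥) ⊗ (p0⊥ ⊗ p0⊥))
  [⊗]  ⊢ p0, p0, (p0⊥ ⊗ p0⊥)
    [Ax]  ⊢ p0, p0⊥
    [Ax]  ⊢ p0, p0⊥
  [⊗]  ⊢ p0, p0, (p0⊥ ⊗ p0⊥)
    [Ax]  ⊢ p0, p0⊥
    [Ax]  ⊢ p0, p0⊥

Result: YES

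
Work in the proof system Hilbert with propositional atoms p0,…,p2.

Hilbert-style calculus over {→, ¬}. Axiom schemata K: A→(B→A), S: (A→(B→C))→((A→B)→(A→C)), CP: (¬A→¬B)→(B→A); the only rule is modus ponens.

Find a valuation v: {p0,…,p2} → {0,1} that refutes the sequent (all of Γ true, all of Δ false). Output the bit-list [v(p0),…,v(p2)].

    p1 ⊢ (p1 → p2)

Truth-table refutation:
  v=000: Γ:[p1=F] Δ:[(p1 → p2)=T] refutes=False
  v=001: Γ:[p1=F] Δ:[(p1 → p2)=T] refutes=False
  v=010: Γ:[p1=T] Δ:[(p1 → p2)=F] refutes=True  ← countermodel

Result: [0, 1, 0]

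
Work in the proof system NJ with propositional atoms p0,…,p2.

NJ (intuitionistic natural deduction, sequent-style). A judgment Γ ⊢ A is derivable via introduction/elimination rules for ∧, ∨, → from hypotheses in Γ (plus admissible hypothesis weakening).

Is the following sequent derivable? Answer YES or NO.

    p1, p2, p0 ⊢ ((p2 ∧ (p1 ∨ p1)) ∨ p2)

Derivation (root first):
[∨I₁] p1, p2, p0 ⊢ ((p2 ∧ (p1 ∨ p1)) ∨ p2)
  [∧I] p1, p2, p0 ⊢ (p2 ∧ (p1 ∨ p1))
    [Wk] p2, p0 ⊢ p2
      [Ax] p2 ⊢ p2
    [∨I₂] p1 ⊢ (p1 ∨ p1)
      [Ax] p1 ⊢ p1

Result: YES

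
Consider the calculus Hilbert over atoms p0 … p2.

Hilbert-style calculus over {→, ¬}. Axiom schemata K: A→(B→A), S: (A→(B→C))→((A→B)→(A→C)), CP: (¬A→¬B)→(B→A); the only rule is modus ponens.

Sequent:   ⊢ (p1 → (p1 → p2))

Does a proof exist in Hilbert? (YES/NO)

Enumerate valuations to refute Γ ⊢ Δ:
  v=000: Γ:[] Δ:[(p1 → (p1 → p2))=T] refutes=False
  v=001: Γ:[] Δ:[(p1 → (p1 → p2))=T] refutes=False
  v=010: Γ:[] Δ:[(p1 → (p1 → p2))=F] refutes=True  ← countermodel

Result: NO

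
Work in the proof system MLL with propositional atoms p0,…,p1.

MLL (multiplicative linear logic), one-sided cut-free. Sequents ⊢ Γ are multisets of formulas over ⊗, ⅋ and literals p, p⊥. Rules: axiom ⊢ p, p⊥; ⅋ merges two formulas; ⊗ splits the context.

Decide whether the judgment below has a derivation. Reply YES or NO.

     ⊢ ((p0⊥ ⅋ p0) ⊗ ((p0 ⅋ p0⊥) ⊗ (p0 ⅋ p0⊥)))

Proof tree:
[⊗]  ⊢ ((p0⊥ ⅋ p0) ⊗ ((p0 ⅋ p0⊥) ⊗ (p0 ⅋ p0⊥)))
  [⅋]  ⊢ (p0⊥ ⅋ p0)
    [Ax]  ⊢ p0, p0⊥
  [⊗]  ⊢ ((p0 ⅋ p0⊥) ⊗ (p0 ⅋ p0⊥))
    [⅋]  ⊢ (p0 ⅋ p0⊥)
      [Ax]  ⊢ p0, p0⊥
    [⅋]  ⊢ (p0 ⅋ p0⊥)
      [Ax]  ⊢ p0, p0⊥

Result: YES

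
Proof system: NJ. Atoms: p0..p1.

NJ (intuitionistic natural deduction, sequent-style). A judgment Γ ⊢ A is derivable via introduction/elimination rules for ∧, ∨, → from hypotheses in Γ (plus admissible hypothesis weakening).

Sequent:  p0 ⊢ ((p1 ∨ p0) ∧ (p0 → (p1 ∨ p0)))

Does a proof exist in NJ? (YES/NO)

Derivation (root first):
[∧I] p0 ⊢ ((p1 ∨ p0) ∧ (p0 → (p1 ∨ p0)))
  [∨I₂] p0 ⊢ (p1 ∨ p0)
    [Ax] p0 ⊢ p0
  [→I]  ⊢ (p0 → (p1 ∨ p0))
    [∨I₂] p0 ⊢ (p1 ∨ p0)
      [Ax] p0 ⊢ p0

Result: YES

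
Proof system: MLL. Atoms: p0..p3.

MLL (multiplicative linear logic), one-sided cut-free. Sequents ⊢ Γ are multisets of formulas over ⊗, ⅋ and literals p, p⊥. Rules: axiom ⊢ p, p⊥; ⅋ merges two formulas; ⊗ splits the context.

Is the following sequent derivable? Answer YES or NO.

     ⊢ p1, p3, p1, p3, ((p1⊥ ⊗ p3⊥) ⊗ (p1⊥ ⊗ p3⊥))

Derivation trace:
[⊗]  ⊢ p1, p3, p1, p3, ((p1⊥ ⊗ p3⊥) ⊗ (p1⊥ ⊗ p3⊥))
  [⊗]  ⊢ p1, p3, (p1⊥ ⊗ p3⊥)
    [Ax]  ⊢ p1, p1⊥
    [Ax]  ⊢ p3, p3⊥
  [⊗]  ⊢ p1, p3, (p1⊥ ⊗ p3⊥)
    [Ax]  ⊢ p1, p1⊥
    [Ax]  ⊢ p3, p3⊥

Result: YES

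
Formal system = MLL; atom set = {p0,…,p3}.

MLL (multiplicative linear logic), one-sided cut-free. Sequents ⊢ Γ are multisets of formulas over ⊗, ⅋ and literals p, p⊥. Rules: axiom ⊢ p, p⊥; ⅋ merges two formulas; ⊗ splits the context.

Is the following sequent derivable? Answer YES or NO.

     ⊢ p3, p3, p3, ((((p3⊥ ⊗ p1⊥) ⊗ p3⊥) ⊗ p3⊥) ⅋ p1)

Proof tree:
[⅋]  ⊢ p3, p3, p3, ((((p3⊥ ⊗ p1⊥) ⊗ p3⊥) ⊗ p3⊥) ⅋ p1)
  [⊗]  ⊢ p3, p1, p3, p3, (((p3⊥ ⊗ p1⊥) ⊗ p3⊥) ⊗ p3⊥)
    [⊗]  ⊢ p3, p1, p3, ((p3⊥ ⊗ p1⊥) ⊗ p3⊥)
      [⊗]  ⊢ p3, p1, (p3⊥ ⊗ p1⊥)
        [Ax]  ⊢ p3, p3⊥
        [Ax]  ⊢ p1, p1⊥
      [Ax]  ⊢ p3, p3⊥
    [Ax]  ⊢ p3, p3⊥

Result: YES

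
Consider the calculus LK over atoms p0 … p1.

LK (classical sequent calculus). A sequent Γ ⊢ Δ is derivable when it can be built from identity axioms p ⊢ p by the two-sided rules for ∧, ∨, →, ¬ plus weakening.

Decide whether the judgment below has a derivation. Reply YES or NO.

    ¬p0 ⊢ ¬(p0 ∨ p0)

Derivation trace:
[¬R] ¬p0 ⊢ ¬(p0 ∨ p0)
  [¬L] (p0 ∨ p0), ¬p0 ⊢ 
    [∨L] (p0 ∨ p0) ⊢ p0
      [Ax] p0 ⊢ p0
      [Ax] p0 ⊢ p0

Result: YES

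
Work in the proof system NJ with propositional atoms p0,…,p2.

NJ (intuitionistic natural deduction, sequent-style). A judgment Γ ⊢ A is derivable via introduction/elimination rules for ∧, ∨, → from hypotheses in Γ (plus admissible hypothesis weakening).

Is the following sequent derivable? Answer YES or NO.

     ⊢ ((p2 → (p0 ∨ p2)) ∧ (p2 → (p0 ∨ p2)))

Derivation (root first):
[∧I]  ⊢ ((p2 → (p0 ∨ p2)) ∧ (p2 → (p0 ∨ p2)))
  [→I]  ⊢ (p2 → (p0 ∨ p2))
    [∨I₂] p2 ⊢ (p0 ∨ p2)
      [Ax] p2 ⊢ p2
  [→I]  ⊢ (p2 → (p0 ∨ p2))
    [∨I₂] p2 ⊢ (p0 ∨ p2)
      [Ax] p2 ⊢ p2

Result: YES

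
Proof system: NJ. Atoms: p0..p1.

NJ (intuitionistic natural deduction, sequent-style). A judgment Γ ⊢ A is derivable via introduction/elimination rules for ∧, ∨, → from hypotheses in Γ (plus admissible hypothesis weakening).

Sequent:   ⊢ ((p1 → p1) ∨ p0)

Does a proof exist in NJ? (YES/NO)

Proof tree:
[∨I₁]  ⊢ ((p1 → p1) ∨ p0)
  [→I]  ⊢ (p1 → p1)
    [Ax] p1 ⊢ p1

Result: YES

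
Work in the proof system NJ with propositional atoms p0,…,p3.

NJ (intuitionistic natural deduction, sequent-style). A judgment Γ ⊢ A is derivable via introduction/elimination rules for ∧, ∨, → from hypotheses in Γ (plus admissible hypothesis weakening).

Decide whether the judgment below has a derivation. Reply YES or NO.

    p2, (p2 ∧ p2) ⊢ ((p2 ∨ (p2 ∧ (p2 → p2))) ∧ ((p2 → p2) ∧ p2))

Proof tree:
[∧I] p2, (p2 ∧ p2) ⊢ ((p2 ∨ (p2 ∧ (p2 → p2))) ∧ ((p2 → p2) ∧ p2))
  [∨I₂] p2, (p2 ∧ p2) ⊢ (p2 ∨ (p2 ∧ (p2 → p2)))
    [∧I] p2, (p2 ∧ p2) ⊢ (p2 ∧ (p2 → p2))
      [Wk] p2, (p2 ∧ p2) ⊢ p2
        [Ax] p2 ⊢ p2
      [→I]  ⊢ (p2 → p2)
        [Ax] p2 ⊢ p2
  [∧I] p2 ⊢ ((p2 → p2) ∧ p2)
    [→I]  ⊢ (p2 → p2)
      [Ax] p2 ⊢ p2
    [Ax] p2 ⊢ p2

Result: YES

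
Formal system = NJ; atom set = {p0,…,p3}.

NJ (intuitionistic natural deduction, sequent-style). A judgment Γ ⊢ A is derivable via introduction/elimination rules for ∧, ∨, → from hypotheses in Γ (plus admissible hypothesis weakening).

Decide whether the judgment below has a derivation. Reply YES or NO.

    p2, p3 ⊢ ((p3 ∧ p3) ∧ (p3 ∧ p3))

Derivation trace:
[∧I] p2, p3 ⊢ ((p3 ∧ p3) ∧ (p3 ∧ p3))
  [∧I] p3 ⊢ (p3 ∧ p3)
    [Ax] p3 ⊢ p3
    [Ax] p3 ⊢ p3
  [Wk] p3, p2 ⊢ (p3 ∧ p3)
    [∧I] p3 ⊢ (p3 ∧ p3)
      [Ax] p3 ⊢ p3
      [Ax] p3 ⊢ p3

Result: YES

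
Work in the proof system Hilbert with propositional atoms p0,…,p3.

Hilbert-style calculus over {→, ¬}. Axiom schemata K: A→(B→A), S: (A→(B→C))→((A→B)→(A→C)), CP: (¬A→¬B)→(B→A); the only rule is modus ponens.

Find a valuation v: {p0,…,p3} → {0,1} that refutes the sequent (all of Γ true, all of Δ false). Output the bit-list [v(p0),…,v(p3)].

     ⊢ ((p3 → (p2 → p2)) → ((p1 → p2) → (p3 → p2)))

Search for a countermodel by truth-table:
  v=0000: Γ:[] Δ:[((p3 → (p2 → p2)) → ((p1 → p2) → (p3 → p2)))=T] refutes=False
  v=0001: Γ:[] Δ:[((p3 → (p2 → p2)) → ((p1 → p2) → (p3 → p2)))=F] refutes=True  ← countermodel

Result: [0, 0, 0, 1]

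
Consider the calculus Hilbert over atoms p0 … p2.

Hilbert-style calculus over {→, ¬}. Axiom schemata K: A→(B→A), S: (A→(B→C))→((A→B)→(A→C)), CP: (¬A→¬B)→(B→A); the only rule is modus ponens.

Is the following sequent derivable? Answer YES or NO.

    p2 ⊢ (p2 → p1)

Enumerate valuations to refute Γ ⊢ Δ:
  v=000: Γ:[p2=F] Δ:[(p2 → p1)=T] refutes=False
  v=001: Γ:[p2=T] Δ:[(p2 → p1)=F] refutes=True  ← countermodel

Result: NO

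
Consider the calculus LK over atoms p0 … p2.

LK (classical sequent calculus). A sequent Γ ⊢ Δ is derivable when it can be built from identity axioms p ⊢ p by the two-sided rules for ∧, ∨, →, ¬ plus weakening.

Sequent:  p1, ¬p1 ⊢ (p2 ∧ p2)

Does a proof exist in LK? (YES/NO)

Proof tree:
[∧R] p1, ¬p1 ⊢ (p2 ∧ p2)
  [WR] p1, ¬p1 ⊢ p2
    [¬L] p1, ¬p1 ⊢ 
      [Ax] p1 ⊢ p1
  [WR] p1, ¬p1 ⊢ p2
    [¬L] p1, ¬p1 ⊢ 
      [Ax] p1 ⊢ p1

Result: YES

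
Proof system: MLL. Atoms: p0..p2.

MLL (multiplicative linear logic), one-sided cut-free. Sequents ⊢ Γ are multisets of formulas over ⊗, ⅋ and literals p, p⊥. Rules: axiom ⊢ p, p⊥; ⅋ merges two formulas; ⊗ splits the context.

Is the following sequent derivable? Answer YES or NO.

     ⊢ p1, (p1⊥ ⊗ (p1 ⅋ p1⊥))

Derivation trace:
[⊗]  ⊢ p1, (p1⊥ ⊗ (p1 ⅋ p1⊥))
  [Ax]  ⊢ p1, p1⊥
  [⅋]  ⊢ (p1 ⅋ p1⊥)
    [Ax]  ⊢ p1, p1⊥

Result: YES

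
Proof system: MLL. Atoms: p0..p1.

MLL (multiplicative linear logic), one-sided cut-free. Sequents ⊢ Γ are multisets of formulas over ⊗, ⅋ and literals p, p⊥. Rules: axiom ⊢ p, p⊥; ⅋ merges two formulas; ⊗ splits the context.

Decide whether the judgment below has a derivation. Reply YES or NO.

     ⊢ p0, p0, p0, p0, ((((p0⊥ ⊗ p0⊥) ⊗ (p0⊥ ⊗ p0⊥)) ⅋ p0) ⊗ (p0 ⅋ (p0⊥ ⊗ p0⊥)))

Proof tree:
[⊗]  ⊢ p0, p0, p0, p0, ((((p0⊥ ⊗ p0⊥) ⊗ (p0⊥ ⊗ p0⊥)) ⅋ p0) ⊗ (p0 ⅋ (p0⊥ ⊗ p0⊥)))
  [⅋]  ⊢ p0, p0, p0, (((p0⊥ ⊗ p0⊥) ⊗ (p0⊥ ⊗ p0⊥)) ⅋ p0)
    [⊗]  ⊢ p0, p0, p0, p0, ((p0⊥ ⊗ p0⊥) ⊗ (p0⊥ ⊗ p0⊥))
      [⊗]  ⊢ p0, p0, (p0⊥ ⊗ p0⊥)
        [Ax]  ⊢ p0, p0⊥
        [Ax]  ⊢ p0, p0⊥
      [⊗]  ⊢ p0, p0, (p0⊥ ⊗ p0⊥)
        [Ax]  ⊢ p0, p0⊥
        [Ax]  ⊢ p0, p0⊥
  [⅋]  ⊢ p0, (p0 ⅋ (p0⊥ ⊗ p0⊥))
    [⊗]  ⊢ p0, p0, (p0⊥ ⊗ p0⊥)
      [Ax]  ⊢ p0, p0⊥
      [Ax]  ⊢ p0, p0⊥

Result: YES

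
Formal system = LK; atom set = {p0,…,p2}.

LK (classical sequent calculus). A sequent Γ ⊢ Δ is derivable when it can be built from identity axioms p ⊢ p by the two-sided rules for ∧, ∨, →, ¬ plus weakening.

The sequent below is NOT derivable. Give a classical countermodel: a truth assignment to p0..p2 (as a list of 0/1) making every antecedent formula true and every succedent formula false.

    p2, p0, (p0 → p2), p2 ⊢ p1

Enumerate valuations to refute Γ ⊢ Δ:
  v=000: Γ:[p2=F, p0=F, (p0 → p2)=T, p2=F] Δ:[p1=F] refutes=False
  v=001: Γ:[p2=T, p0=F, (p0 → p2)=T, p2=T] Δ:[p1=F] refutes=False
  v=010: Γ:[p2=F, p0=F, (p0 → p2)=T, p2=F] Δ:[p1=T] refutes=False
  v=011: Γ:[p2=T, p0=F, (p0 → p2)=T, p2=T] Δ:[p1=T] refutes=False
  v=100: Γ:[p2=F, p0=T, (p0 → p2)=F, p2=F] Δ:[p1=F] refutes=False
  v=101: Γ:[p2=T, p0=T, (p0 → p2)=T, p2=T] Δ:[p1=F] refutes=True  ← countermodel

Result: [1, 0, 1]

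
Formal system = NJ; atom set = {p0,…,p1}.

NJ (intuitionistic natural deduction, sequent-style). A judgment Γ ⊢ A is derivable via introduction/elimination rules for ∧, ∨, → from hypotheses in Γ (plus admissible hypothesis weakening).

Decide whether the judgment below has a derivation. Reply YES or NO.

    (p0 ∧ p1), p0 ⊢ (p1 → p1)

Derivation (root first):
[Wk] (p0 ∧ p1), p0 ⊢ (p1 → p1)
  [→I] (p0 ∧ p1) ⊢ (p1 → p1)
    [Wk] p1, (p0 ∧ p1) ⊢ p1
      [Ax] p1 ⊢ p1

Result: YES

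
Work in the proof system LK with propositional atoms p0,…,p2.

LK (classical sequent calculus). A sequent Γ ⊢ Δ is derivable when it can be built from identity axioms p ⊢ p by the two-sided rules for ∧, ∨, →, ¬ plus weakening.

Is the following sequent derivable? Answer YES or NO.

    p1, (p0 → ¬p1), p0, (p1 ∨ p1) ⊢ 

Derivation trace:
[∨L] p1, (p0 → ¬p1), p0, (p1 ∨ p1) ⊢ 
  [WL] p1, p0, (p0 → ¬p1), p1 ⊢ 
    [→L] p1, p0, (p0 → ¬p1) ⊢ 
      [Ax] p0 ⊢ p0
      [¬L] p1, ¬p1 ⊢ 
        [Ax] p1 ⊢ p1
  [WL] p1, p0, (p0 → ¬p1), p1 ⊢ 
    [→L] p1, p0, (p0 → ¬p1) ⊢ 
      [Ax] p0 ⊢ p0
      [¬L] p1, ¬p1 ⊢ 
        [Ax] p1 ⊢ p1

Result: YES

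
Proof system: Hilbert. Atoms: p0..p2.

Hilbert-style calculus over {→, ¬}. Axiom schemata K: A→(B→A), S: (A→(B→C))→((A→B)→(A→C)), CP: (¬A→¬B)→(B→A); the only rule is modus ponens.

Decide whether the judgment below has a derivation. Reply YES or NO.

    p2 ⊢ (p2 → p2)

Derivation (root first):
[MP] p2 ⊢ (p2 → p2)
  [K]  ⊢ (p2 → (p2 → p2))
  [MP] p2 ⊢ p2
    [MP] p2 ⊢ (p2 → p2)
      [K]  ⊢ (p2 → (p2 → p2))
      [Hyp] p2 ⊢ p2
    [Hyp] p2 ⊢ p2

Result: YES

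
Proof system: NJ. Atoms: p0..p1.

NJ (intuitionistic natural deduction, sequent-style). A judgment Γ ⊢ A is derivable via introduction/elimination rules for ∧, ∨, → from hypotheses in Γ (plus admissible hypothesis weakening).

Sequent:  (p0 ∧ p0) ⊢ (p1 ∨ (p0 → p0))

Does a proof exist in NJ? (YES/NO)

Derivation trace:
[∨I₂] (p0 ∧ p0) ⊢ (p1 ∨ (p0 → p0))
  [→I] (p0 ∧ p0) ⊢ (p0 → p0)
    [Wk] p0, (p0 ∧ p0) ⊢ p0
      [Ax] p0 ⊢ p0

Result: YES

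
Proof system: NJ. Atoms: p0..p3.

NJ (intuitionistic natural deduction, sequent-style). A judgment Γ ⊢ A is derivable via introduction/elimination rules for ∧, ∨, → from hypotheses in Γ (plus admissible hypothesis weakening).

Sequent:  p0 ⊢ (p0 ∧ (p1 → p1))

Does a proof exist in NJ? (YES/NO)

Derivation (root first):
[∧I] p0 ⊢ (p0 ∧ (p1 → p1))
  [Ax] p0 ⊢ p0
  [→I]  ⊢ (p1 → p1)
    [Ax] p1 ⊢ p1

Result: YES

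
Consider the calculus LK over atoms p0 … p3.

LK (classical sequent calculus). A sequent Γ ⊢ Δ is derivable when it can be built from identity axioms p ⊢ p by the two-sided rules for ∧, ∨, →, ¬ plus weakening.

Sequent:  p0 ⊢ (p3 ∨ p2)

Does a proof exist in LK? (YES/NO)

Search for a countermodel by truth-table:
  v=0000: Γ:[p0=F] Δ:[(p3 ∨ p2)=F] refutes=False
  v=0001: Γ:[p0=F] Δ:[(p3 ∨ p2)=T] refutes=False
  v=0010: Γ:[p0=F] Δ:[(p3 ∨ p2)=T] refutes=False
  v=0011: Γ:[p0=F] Δ:[(p3 ∨ p2)=T] refutes=False
  v=0100: Γ:[p0=F] Δ:[(p3 ∨ p2)=F] refutes=False
  v=0101: Γ:[p0=F] Δ:[(p3 ∨ p2)=T] refutes=False
  v=0110: Γ:[p0=F] Δ:[(p3 ∨ p2)=T] refutes=False
  v=0111: Γ:[p0=F] Δ:[(p3 ∨ p2)=T] refutes=False
  v=1000: Γ:[p0=T] Δ:[(p3 ∨ p2)=F] refutes=True  ← countermodel

Result: NO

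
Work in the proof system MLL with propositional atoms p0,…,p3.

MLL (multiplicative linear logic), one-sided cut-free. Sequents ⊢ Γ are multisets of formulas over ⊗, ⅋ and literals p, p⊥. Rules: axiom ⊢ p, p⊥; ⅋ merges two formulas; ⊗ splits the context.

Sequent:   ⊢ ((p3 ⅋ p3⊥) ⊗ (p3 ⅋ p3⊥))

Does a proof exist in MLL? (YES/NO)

Derivation trace:
[⊗]  ⊢ ((p3 ⅋ p3⊥) ⊗ (p3 ⅋ p3⊥))
  [⅋]  ⊢ (p3 ⅋ p3⊥)
    [Ax]  ⊢ p3, p3⊥
  [⅋]  ⊢ (p3 ⅋ p3⊥)
    [Ax]  ⊢ p3, p3⊥

Result: YES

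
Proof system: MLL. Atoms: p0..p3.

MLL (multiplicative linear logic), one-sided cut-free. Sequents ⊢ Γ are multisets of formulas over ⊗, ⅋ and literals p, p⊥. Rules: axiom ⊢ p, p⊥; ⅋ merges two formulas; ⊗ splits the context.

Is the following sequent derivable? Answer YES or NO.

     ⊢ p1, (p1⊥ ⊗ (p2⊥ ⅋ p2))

Derivation trace:
[⊗]  ⊢ p1, (p1⊥ ⊗ (p2⊥ ⅋ p2))
  [Ax]  ⊢ p1, p1⊥
  [⅋]  ⊢ (p2⊥ ⅋ p2)
    [Ax]  ⊢ p2, p2⊥

Result: YES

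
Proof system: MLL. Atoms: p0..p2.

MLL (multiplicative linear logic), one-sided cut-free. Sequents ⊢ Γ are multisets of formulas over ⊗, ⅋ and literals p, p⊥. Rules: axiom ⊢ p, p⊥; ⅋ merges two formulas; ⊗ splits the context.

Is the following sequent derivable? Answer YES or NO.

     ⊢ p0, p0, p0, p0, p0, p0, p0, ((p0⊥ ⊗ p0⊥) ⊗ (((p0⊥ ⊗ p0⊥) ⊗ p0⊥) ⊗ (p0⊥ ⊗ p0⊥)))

Derivation (root first):
[⊗]  ⊢ p0, p0, p0, p0, p0, p0, p0, ((p0⊥ ⊗ p0⊥) ⊗ (((p0⊥ ⊗ p0⊥) ⊗ p0⊥) ⊗ (p0⊥ ⊗ p0⊥)))
  [⊗]  ⊢ p0, p0, (p0⊥ ⊗ p0⊥)
    [Ax]  ⊢ p0, p0⊥
    [Ax]  ⊢ p0, p0⊥
  [⊗]  ⊢ p0, p0, p0, p0, p0, (((p0⊥ ⊗ p0⊥) ⊗ p0⊥) ⊗ (p0⊥ ⊗ p0⊥))
    [⊗]  ⊢ p0, p0, p0, ((p0⊥ ⊗ p0⊥) ⊗ p0⊥)
      [⊗]  ⊢ p0, p0, (p0⊥ ⊗ p0⊥)
        [Ax]  ⊢ p0, p0⊥
        [Ax]  ⊢ p0, p0⊥
      [Ax]  ⊢ p0, p0⊥
    [⊗]  ⊢ p0, p0, (p0⊥ ⊗ p0⊥)
      [Ax]  ⊢ p0, p0⊥
      [Ax]  ⊢ p0, p0⊥

Result: YES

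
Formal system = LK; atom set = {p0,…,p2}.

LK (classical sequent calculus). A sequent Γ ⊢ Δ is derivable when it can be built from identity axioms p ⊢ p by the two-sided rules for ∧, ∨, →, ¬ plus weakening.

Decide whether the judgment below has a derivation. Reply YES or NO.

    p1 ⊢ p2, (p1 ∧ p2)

Enumerate valuations to refute Γ ⊢ Δ:
  v=000: Γ:[p1=F] Δ:[p2=F, (p1 ∧ p2)=F] refutes=False
  v=001: Γ:[p1=F] Δ:[p2=T, (p1 ∧ p2)=F] refutes=False
  v=010: Γ:[p1=T] Δ:[p2=F, (p1 ∧ p2)=F] refutes=True  ← countermodel

Result: NO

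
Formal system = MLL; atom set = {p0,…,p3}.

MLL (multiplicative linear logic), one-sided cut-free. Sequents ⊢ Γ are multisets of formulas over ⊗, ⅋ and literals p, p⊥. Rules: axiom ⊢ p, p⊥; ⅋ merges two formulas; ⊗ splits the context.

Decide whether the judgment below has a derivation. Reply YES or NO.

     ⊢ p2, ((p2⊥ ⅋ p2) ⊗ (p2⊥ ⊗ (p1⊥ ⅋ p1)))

Derivation (root first):
[⊗]  ⊢ p2, ((p2⊥ ⅋ p2) ⊗ (p2⊥ ⊗ (p1⊥ ⅋ p1)))
  [⅋]  ⊢ (p2⊥ ⅋ p2)
    [Ax]  ⊢ p2, p2⊥
  [⊗]  ⊢ p2, (p2⊥ ⊗ (p1⊥ ⅋ p1))
    [Ax]  ⊢ p2, p2⊥
    [⅋]  ⊢ (p1⊥ ⅋ p1)
      [Ax]  ⊢ p1, p1⊥

Result: YES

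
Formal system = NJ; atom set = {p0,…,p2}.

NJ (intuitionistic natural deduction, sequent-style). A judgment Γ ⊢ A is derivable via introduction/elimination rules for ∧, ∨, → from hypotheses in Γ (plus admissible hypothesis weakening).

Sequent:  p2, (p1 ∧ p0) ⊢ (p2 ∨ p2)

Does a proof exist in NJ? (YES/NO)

Proof tree:
[∨I₁] p2, (p1 ∧ p0) ⊢ (p2 ∨ p2)
  [Wk] p2, (p1 ∧ p0) ⊢ p2
    [Ax] p2 ⊢ p2

Result: YES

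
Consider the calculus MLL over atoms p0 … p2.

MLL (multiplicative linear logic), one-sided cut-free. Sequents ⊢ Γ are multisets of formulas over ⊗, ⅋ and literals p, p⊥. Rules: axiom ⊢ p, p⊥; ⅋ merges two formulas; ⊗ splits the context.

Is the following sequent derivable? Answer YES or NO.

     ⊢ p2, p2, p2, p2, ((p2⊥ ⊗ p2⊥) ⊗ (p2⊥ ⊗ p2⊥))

Derivation (root first):
[⊗]  ⊢ p2, p2, p2, p2, ((p2⊥ ⊗ p2⊥) ⊗ (p2⊥ ⊗ p2⊥))
  [⊗]  ⊢ p2, p2, (p2⊥ ⊗ p2⊥)
    [Ax]  ⊢ p2, p2⊥
    [Ax]  ⊢ p2, p2⊥
  [⊗]  ⊢ p2, p2, (p2⊥ ⊗ p2⊥)
    [Ax]  ⊢ p2, p2⊥
    [Ax]  ⊢ p2, p2⊥

Result: YES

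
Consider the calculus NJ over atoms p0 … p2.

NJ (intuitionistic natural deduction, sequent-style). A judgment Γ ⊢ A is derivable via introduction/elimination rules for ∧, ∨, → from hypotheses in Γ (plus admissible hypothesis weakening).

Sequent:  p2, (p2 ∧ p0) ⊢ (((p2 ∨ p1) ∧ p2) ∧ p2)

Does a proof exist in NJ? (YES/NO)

Derivation trace:
[Wk] p2, (p2 ∧ p0) ⊢ (((p2 ∨ p1) ∧ p2) ∧ p2)
  [∧I] p2 ⊢ (((p2 ∨ p1) ∧ p2) ∧ p2)
    [∧I] p2 ⊢ ((p2 ∨ p1) ∧ p2)
      [∨I₁] p2 ⊢ (p2 ∨ p1)
        [Ax] p2 ⊢ p2
      [Ax] p2 ⊢ p2
    [Ax] p2 ⊢ p2

Result: YES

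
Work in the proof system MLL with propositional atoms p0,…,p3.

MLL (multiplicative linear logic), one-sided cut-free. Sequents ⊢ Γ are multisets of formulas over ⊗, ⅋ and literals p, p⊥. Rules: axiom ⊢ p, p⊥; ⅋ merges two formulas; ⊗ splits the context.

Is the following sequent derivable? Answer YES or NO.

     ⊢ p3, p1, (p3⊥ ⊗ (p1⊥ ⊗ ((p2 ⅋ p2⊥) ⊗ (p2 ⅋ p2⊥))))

Derivation trace:
[⊗]  ⊢ p3, p1, (p3⊥ ⊗ (p1⊥ ⊗ ((p2 ⅋ p2⊥) ⊗ (p2 ⅋ p2⊥))))
  [Ax]  ⊢ p3, p3⊥
  [⊗]  ⊢ p1, (p1⊥ ⊗ ((p2 ⅋ p2⊥) ⊗ (p2 ⅋ p2⊥)))
    [Ax]  ⊢ p1, p1⊥
    [⊗]  ⊢ ((p2 ⅋ p2⊥) ⊗ (p2 ⅋ p2⊥))
      [⅋]  ⊢ (p2 ⅋ p2⊥)
        [Ax]  ⊢ p2, p2⊥
      [⅋]  ⊢ (p2 ⅋ p2⊥)
        [Ax]  ⊢ p2, p2⊥

Result: YES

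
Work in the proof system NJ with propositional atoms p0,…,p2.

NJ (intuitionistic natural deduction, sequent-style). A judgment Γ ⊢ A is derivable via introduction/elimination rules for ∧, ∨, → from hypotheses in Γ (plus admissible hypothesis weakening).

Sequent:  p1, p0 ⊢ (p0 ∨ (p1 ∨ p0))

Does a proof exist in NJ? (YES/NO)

Derivation trace:
[Wk] p1, p0 ⊢ (p0 ∨ (p1 ∨ p0))
  [∨I₂] p1 ⊢ (p0 ∨ (p1 ∨ p0))
    [∨I₁] p1 ⊢ (p1 ∨ p0)
      [Ax] p1 ⊢ p1

Result: YES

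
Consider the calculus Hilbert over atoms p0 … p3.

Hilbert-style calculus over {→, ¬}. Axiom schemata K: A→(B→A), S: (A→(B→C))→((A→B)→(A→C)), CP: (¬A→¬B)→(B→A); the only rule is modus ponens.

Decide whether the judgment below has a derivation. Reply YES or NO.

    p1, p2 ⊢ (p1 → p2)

Proof tree:
[MP] p1, p2 ⊢ (p1 → p2)
  [K]  ⊢ (p2 → (p1 → p2))
  [MP] p1, p2 ⊢ p2
    [MP] p2 ⊢ (p1 → p2)
      [K]  ⊢ (p2 → (p1 → p2))
      [Hyp] p2 ⊢ p2
    [Hyp] p1 ⊢ p1

Result: YES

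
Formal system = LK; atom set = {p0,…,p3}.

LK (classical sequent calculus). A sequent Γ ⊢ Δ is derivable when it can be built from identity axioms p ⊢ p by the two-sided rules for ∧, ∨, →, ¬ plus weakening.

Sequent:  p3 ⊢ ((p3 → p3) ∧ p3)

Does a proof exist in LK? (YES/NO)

Proof tree:
[∧R] p3 ⊢ ((p3 → p3) ∧ p3)
  [→R]  ⊢ (p3 → p3)
    [Ax] p3 ⊢ p3
  [Ax] p3 ⊢ p3

Result: YES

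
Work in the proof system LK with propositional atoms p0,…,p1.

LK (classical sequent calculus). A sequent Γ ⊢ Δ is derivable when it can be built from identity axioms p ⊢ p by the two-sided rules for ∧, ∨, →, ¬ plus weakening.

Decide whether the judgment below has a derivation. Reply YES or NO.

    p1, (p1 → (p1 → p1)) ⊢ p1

Derivation trace:
[→L] p1, (p1 → (p1 → p1)) ⊢ p1
  [Ax] p1 ⊢ p1
  [→L] p1, (p1 → p1) ⊢ p1
    [WL] p1, p1 ⊢ p1
      [Ax] p1 ⊢ p1
    [WL] p1, p1 ⊢ p1
      [Ax] p1 ⊢ p1

Result: YES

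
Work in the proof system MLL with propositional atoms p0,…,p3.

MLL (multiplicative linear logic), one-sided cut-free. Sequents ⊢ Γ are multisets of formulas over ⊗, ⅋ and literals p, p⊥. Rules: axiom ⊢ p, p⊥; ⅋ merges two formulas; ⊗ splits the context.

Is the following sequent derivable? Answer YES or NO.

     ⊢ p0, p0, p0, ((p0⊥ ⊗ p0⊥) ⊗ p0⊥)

Derivation trace:
[⊗]  ⊢ p0, p0, p0, ((p0⊥ ⊗ p0⊥) ⊗ p0⊥)
  [⊗]  ⊢ p0, p0, (p0⊥ ⊗ p0⊥)
    [Ax]  ⊢ p0, p0⊥
    [Ax]  ⊢ p0, p0⊥
  [Ax]  ⊢ p0, p0⊥

Result: YES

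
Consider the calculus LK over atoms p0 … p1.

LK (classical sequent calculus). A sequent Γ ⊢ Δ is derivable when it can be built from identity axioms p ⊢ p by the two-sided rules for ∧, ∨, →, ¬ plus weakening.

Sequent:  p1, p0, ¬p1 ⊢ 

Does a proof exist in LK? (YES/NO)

Derivation (root first):
[¬L] p1, p0, ¬p1 ⊢ 
  [WL] p1, p0 ⊢ p1
    [Ax] p1 ⊢ p1

Result: YES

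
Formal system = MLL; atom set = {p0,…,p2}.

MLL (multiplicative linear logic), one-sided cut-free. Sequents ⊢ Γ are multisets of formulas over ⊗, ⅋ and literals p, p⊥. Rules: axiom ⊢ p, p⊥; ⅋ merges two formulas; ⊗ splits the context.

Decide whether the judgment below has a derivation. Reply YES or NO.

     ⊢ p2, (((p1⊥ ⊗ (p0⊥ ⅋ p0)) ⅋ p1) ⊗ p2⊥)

Proof tree:
[⊗]  ⊢ p2, (((p1⊥ ⊗ (p0⊥ ⅋ p0)) ⅋ p1) ⊗ p2⊥)
  [⅋]  ⊢ ((p1⊥ ⊗ (p0⊥ ⅋ p0)) ⅋ p1)
    [⊗]  ⊢ p1, (p1⊥ ⊗ (p0⊥ ⅋ p0))
      [Ax]  ⊢ p1, p1⊥
      [⅋]  ⊢ (p0⊥ ⅋ p0)
        [Ax]  ⊢ p0, p0⊥
  [Ax]  ⊢ p2, p2⊥

Result: YES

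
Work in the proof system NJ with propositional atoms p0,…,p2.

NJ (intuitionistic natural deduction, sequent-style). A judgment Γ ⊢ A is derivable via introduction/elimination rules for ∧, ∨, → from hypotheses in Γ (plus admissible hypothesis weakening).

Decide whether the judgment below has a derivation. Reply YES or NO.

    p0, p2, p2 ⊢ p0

Derivation (root first):
[Wk] p0, p2, p2 ⊢ p0
  [Wk] p0, p2 ⊢ p0
    [Ax] p0 ⊢ p0

Result: YES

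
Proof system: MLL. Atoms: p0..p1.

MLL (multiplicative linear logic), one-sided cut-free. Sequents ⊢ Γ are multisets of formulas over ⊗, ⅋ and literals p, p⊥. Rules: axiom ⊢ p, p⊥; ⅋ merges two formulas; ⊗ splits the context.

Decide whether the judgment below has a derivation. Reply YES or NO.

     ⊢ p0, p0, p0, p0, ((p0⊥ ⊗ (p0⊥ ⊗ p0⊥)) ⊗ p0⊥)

Derivation (root first):
[⊗]  ⊢ p0, p0, p0, p0, ((p0⊥ ⊗ (p0⊥ ⊗ p0⊥)) ⊗ p0⊥)
  [⊗]  ⊢ p0, p0, p0, (p0⊥ ⊗ (p0⊥ ⊗ p0⊥))
    [Ax]  ⊢ p0, p0⊥
    [⊗]  ⊢ p0, p0, (p0⊥ ⊗ p0⊥)
      [Ax]  ⊢ p0, p0⊥
      [Ax]  ⊢ p0, p0⊥
  [Ax]  ⊢ p0, p0⊥

Result: YES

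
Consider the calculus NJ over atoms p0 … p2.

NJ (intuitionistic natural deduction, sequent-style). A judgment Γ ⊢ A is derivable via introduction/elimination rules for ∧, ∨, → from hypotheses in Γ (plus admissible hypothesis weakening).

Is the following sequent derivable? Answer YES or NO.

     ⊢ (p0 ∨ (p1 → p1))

Proof tree:
[∨I₂]  ⊢ (p0 ∨ (p1 → p1))
  [→I]  ⊢ (p1 → p1)
    [Ax] p1 ⊢ p1

Result: YES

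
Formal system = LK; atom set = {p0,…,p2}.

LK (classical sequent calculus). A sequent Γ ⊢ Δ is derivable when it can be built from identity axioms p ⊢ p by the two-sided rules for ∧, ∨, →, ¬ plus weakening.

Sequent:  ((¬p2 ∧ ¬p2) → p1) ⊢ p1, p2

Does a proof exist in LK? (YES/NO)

Derivation trace:
[→L] ((¬p2 ∧ ¬p2) → p1) ⊢ p1, p2
  [∧R]  ⊢ p2, (¬p2 ∧ ¬p2)
    [¬R]  ⊢ p2, ¬p2
      [Ax] p2 ⊢ p2
    [¬R]  ⊢ p2, ¬p2
      [Ax] p2 ⊢ p2
  [Ax] p1 ⊢ p1

Result: YES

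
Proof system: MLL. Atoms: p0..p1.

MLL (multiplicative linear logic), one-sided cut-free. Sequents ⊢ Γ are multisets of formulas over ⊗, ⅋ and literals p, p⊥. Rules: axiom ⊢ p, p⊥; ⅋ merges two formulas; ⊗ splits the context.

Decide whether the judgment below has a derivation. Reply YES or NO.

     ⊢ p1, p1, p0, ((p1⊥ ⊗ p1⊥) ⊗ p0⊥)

Derivation trace:
[⊗]  ⊢ p1, p1, p0, ((p1⊥ ⊗ p1⊥) ⊗ p0⊥)
  [⊗]  ⊢ p1, p1, (p1⊥ ⊗ p1⊥)
    [Ax]  ⊢ p1, p1⊥
    [Ax]  ⊢ p1, p1⊥
  [Ax]  ⊢ p0, p0⊥

Result: YES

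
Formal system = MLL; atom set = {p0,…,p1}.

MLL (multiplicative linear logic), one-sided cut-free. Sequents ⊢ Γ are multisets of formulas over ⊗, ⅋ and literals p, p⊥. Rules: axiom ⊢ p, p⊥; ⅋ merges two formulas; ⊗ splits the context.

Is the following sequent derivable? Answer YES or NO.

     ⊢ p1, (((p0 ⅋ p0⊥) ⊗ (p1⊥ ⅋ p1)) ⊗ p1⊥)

Derivation trace:
[⊗]  ⊢ p1, (((p0 ⅋ p0⊥) ⊗ (p1⊥ ⅋ p1)) ⊗ p1⊥)
  [⊗]  ⊢ ((p0 ⅋ p0⊥) ⊗ (p1⊥ ⅋ p1))
    [⅋]  ⊢ (p0 ⅋ p0⊥)
      [Ax]  ⊢ p0, p0⊥
    [⅋]  ⊢ (p1⊥ ⅋ p1)
      [Ax]  ⊢ p1, p1⊥
  [Ax]  ⊢ p1, p1⊥

Result: YES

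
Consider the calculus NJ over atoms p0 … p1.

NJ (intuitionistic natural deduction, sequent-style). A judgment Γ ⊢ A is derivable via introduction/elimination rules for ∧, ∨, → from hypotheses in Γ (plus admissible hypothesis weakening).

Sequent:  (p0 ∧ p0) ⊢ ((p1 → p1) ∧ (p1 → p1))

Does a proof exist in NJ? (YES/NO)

Derivation (root first):
[∧I] (p0 ∧ p0) ⊢ ((p1 → p1) ∧ (p1 → p1))
  [Wk] (p0 ∧ p0) ⊢ (p1 → p1)
    [→I]  ⊢ (p1 → p1)
      [Ax] p1 ⊢ p1
  [→I]  ⊢ (p1 → p1)
    [Ax] p1 ⊢ p1

Result: YES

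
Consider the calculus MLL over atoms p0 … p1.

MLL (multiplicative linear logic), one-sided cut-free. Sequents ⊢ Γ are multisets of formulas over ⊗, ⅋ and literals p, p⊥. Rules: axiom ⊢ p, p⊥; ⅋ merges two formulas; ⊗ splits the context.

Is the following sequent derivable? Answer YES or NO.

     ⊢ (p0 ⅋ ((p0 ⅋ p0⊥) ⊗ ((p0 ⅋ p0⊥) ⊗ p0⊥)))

Derivation (root first):
[⅋]  ⊢ (p0 ⅋ ((p0 ⅋ p0⊥) ⊗ ((p0 ⅋ p0⊥) ⊗ p0⊥)))
  [⊗]  ⊢ p0, ((p0 ⅋ p0⊥) ⊗ ((p0 ⅋ p0⊥) ⊗ p0⊥))
    [⅋]  ⊢ (p0 ⅋ p0⊥)
      [Ax]  ⊢ p0, p0⊥
    [⊗]  ⊢ p0, ((p0 ⅋ p0⊥) ⊗ p0⊥)
      [⅋]  ⊢ (p0 ⅋ p0⊥)
        [Ax]  ⊢ p0, p0⊥
      [Ax]  ⊢ p0, p0⊥

Result: YES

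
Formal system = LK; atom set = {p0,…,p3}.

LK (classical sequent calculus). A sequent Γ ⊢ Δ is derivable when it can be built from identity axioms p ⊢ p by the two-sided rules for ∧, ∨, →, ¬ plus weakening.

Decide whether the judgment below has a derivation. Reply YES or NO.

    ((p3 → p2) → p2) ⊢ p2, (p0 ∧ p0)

Search for a countermodel by truth-table:
  v=0000: Γ:[((p3 → p2) → p2)=F] Δ:[p2=F, (p0 ∧ p0)=F] refutes=False
  v=0001: Γ:[((p3 → p2) → p2)=T] Δ:[p2=F, (p0 ∧ p0)=F] refutes=True  ← countermodel

Result: NO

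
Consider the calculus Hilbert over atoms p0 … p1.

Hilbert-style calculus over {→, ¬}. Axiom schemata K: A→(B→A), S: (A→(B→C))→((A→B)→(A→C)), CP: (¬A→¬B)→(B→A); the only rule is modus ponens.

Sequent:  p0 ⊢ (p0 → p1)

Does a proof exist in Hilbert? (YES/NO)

Truth-table refutation:
  v=00: Γ:[p0=F] Δ:[(p0 → p1)=T] refutes=False
  v=01: Γ:[p0=F] Δ:[(p0 → p1)=T] refutes=False
  v=10: Γ:[p0=T] Δ:[(p0 → p1)=F] refutes=True  ← countermodel

Result: NO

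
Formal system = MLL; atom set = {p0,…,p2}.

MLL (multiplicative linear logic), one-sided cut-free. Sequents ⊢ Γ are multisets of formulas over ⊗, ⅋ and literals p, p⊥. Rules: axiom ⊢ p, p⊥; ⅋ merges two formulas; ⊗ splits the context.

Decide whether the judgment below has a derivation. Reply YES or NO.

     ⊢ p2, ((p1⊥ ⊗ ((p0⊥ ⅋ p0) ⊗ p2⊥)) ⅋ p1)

Derivation trace:
[⅋]  ⊢ p2, ((p1⊥ ⊗ ((p0⊥ ⅋ p0) ⊗ p2⊥)) ⅋ p1)
  [⊗]  ⊢ p1, p2, (p1⊥ ⊗ ((p0⊥ ⅋ p0) ⊗ p2⊥))
    [Ax]  ⊢ p1, p1⊥
    [⊗]  ⊢ p2, ((p0⊥ ⅋ p0) ⊗ p2⊥)
      [⅋]  ⊢ (p0⊥ ⅋ p0)
        [Ax]  ⊢ p0, p0⊥
      [Ax]  ⊢ p2, p2⊥

Result: YES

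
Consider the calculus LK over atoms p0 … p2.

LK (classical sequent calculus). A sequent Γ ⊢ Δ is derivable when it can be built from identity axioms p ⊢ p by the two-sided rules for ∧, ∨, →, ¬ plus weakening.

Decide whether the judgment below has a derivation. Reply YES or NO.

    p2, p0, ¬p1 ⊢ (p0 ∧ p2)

Derivation trace:
[¬L] p2, p0, ¬p1 ⊢ (p0 ∧ p2)
  [WR] p2, p0 ⊢ (p0 ∧ p2), p1
    [∧R] p2, p0 ⊢ (p0 ∧ p2)
      [Ax] p0 ⊢ p0
      [Ax] p2 ⊢ p2

Result: YES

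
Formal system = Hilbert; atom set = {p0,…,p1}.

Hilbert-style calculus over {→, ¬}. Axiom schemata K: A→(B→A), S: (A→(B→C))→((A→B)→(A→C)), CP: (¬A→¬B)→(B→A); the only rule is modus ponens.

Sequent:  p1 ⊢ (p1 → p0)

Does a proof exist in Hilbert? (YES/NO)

Search for a countermodel by truth-table:
  v=00: Γ:[p1=F] Δ:[(p1 → p0)=T] refutes=False
  v=01: Γ:[p1=T] Δ:[(p1 → p0)=F] refutes=True  ← countermodel

Result: NO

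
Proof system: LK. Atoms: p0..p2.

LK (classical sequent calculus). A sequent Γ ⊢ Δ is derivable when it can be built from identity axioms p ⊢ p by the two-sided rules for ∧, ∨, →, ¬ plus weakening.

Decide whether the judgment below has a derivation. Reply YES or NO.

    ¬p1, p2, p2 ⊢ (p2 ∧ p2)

Proof tree:
[WL] ¬p1, p2, p2 ⊢ (p2 ∧ p2)
  [∧R] ¬p1, p2 ⊢ (p2 ∧ p2)
    [¬L] p2, ¬p1 ⊢ p2
      [WR] p2 ⊢ p2, p1
        [Ax] p2 ⊢ p2
    [¬L] p2, ¬p1 ⊢ p2
      [WR] p2 ⊢ p2, p1
        [Ax] p2 ⊢ p2

Result: YES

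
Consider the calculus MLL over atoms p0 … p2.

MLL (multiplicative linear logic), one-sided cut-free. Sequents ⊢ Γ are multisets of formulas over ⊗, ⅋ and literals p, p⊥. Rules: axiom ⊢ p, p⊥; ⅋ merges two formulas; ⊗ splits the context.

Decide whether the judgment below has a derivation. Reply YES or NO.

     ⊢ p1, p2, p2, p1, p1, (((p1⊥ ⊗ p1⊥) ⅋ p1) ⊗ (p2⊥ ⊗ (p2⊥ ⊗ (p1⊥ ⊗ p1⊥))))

Derivation (root first):
[⊗]  ⊢ p1, p2, p2, p1, p1, (((p1⊥ ⊗ p1⊥) ⅋ p1) ⊗ (p2⊥ ⊗ (p2⊥ ⊗ (p1⊥ ⊗ p1⊥))))
  [⅋]  ⊢ p1, ((p1⊥ ⊗ p1⊥) ⅋ p1)
    [⊗]  ⊢ p1, p1, (p1⊥ ⊗ p1⊥)
      [Ax]  ⊢ p1, p1⊥
      [Ax]  ⊢ p1, p1⊥
  [⊗]  ⊢ p2, p2, p1, p1, (p2⊥ ⊗ (p2⊥ ⊗ (p1⊥ ⊗ p1⊥)))
    [Ax]  ⊢ p2, p2⊥
    [⊗]  ⊢ p2, p1, p1, (p2⊥ ⊗ (p1⊥ ⊗ p1⊥))
      [Ax]  ⊢ p2, p2⊥
      [⊗]  ⊢ p1, p1, (p1⊥ ⊗ p1⊥)
        [Ax]  ⊢ p1, p1⊥
        [Ax]  ⊢ p1, p1⊥

Result: YES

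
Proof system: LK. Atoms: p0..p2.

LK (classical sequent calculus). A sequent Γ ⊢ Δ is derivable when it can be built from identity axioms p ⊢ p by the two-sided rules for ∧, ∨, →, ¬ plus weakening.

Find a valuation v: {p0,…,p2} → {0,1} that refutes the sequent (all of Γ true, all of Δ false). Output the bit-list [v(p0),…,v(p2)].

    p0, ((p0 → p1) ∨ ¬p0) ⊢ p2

Truth-table refutation:
  v=000: Γ:[p0=F, ((p0 → p1) ∨ ¬p0)=T] Δ:[p2=F] refutes=False
  v=001: Γ:[p0=F, ((p0 → p1) ∨ ¬p0)=T] Δ:[p2=T] refutes=False
  v=010: Γ:[p0=F, ((p0 → p1) ∨ ¬p0)=T] Δ:[p2=F] refutes=False
  v=011: Γ:[p0=F, ((p0 → p1) ∨ ¬p0)=T] Δ:[p2=T] refutes=False
  v=100: Γ:[p0=T, ((p0 → p1) ∨ ¬p0)=F] Δ:[p2=F] refutes=False
  v=101: Γ:[p0=T, ((p0 → p1) ∨ ¬p0)=F] Δ:[p2=T] refutes=False
  v=110: Γ:[p0=T, ((p0 → p1) ∨ ¬p0)=T] Δ:[p2=F] refutes=True  ← countermodel

Result: [1, 1, 0]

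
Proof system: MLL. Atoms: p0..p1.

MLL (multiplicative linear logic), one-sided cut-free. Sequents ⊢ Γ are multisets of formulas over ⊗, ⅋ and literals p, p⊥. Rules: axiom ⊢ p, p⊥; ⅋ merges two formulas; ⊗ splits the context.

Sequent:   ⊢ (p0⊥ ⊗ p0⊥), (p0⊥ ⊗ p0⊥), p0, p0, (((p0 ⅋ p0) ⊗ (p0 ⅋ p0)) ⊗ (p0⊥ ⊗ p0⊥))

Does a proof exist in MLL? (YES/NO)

Derivation trace:
[⊗]  ⊢ (p0⊥ ⊗ p0⊥), (p0⊥ ⊗ p0⊥), p0, p0, (((p0 ⅋ p0) ⊗ (p0 ⅋ p0)) ⊗ (p0⊥ ⊗ p0⊥))
  [⊗]  ⊢ (p0⊥ ⊗ p0⊥), (p0⊥ ⊗ p0⊥), ((p0 ⅋ p0) ⊗ (p0 ⅋ p0))
    [⅋]  ⊢ (p0⊥ ⊗ p0⊥), (p0 ⅋ p0)
      [⊗]  ⊢ p0, p0, (p0⊥ ⊗ p0⊥)
        [Ax]  ⊢ p0, p0⊥
        [Ax]  ⊢ p0, p0⊥
    [⅋]  ⊢ (p0⊥ ⊗ p0⊥), (p0 ⅋ p0)
      [⊗]  ⊢ p0, p0, (p0⊥ ⊗ p0⊥)
        [Ax]  ⊢ p0, p0⊥
        [Ax]  ⊢ p0, p0⊥
  [⊗]  ⊢ p0, p0, (p0⊥ ⊗ p0⊥)
    [Ax]  ⊢ p0, p0⊥
    [Ax]  ⊢ p0, p0⊥

Result: YES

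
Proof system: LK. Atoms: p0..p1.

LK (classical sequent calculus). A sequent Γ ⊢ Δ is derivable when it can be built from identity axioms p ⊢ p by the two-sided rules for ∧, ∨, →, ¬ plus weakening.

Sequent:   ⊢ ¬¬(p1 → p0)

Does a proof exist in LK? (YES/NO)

Enumerate valuations to refute Γ ⊢ Δ:
  v=00: Γ:[] Δ:[¬¬(p1 → p0)=T] refutes=False
  v=01: Γ:[] Δ:[¬¬(p1 → p0)=F] refutes=True  ← countermodel

Result: NO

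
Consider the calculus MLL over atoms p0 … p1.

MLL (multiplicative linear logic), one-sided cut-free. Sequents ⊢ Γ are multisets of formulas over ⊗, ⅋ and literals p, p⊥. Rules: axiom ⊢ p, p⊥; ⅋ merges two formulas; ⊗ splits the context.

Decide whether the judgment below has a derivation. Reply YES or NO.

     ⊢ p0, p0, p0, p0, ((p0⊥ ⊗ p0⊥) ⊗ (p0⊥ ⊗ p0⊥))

Derivation (root first):
[⊗]  ⊢ p0, p0, p0, p0, ((p0⊥ ⊗ p0⊥) ⊗ (p0⊥ ⊗ p0⊥))
  [⊗]  ⊢ p0, p0, (p0⊥ ⊗ p0⊥)
    [Ax]  ⊢ p0, p0⊥
    [Ax]  ⊢ p0, p0⊥
  [⊗]  ⊢ p0, p0, (p0⊥ ⊗ p0⊥)
    [Ax]  ⊢ p0, p0⊥
    [Ax]  ⊢ p0, p0⊥

Result: YES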